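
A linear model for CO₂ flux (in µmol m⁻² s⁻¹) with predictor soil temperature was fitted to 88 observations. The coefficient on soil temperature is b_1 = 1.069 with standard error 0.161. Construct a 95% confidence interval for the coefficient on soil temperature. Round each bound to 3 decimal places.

(0.749, 1.389)

df = n − 2 = 88 − 2 = 86.
t* = t_{0.025, 86} = 1.987934.
Margin = t* × SE = 1.987934 × 0.161 = 0.32006.
CI: 1.069 ± 0.32006 → (0.749, 1.389).
With 95% confidence, each one-unit increase in soil temperature is associated with a change of between 0.749 and 1.389 µmol m⁻² s⁻¹ in CO₂ flux.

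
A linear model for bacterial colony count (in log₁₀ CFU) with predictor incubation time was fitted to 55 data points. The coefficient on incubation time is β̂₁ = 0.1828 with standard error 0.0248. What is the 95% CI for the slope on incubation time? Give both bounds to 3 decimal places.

df = n − 2 = 55 − 2 = 53.
t* = t_{0.025, 53} = 2.005746.
Margin = t* × SE = 2.005746 × 0.0248 = 0.04974.
CI: 0.1828 ± 0.04974 → (0.133, 0.233).
With 95% confidence, each one-unit increase in incubation time is associated with a change of between 0.133 and 0.233 log₁₀ CFU in bacterial colony count.

(0.133, 0.233)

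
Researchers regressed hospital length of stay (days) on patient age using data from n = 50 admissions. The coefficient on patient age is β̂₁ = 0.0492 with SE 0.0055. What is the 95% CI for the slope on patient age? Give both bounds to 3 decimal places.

df = n − 2 = 50 − 2 = 48.
t* = t_{0.025, 48} = 2.010635.
Margin = t* × SE = 2.010635 × 0.0055 = 0.01106.
CI: 0.0492 ± 0.01106 → (0.038, 0.060).
With 95% confidence, each one-unit increase in patient age is associated with a change of between 0.038 and 0.060 days in hospital length of stay.

(0.038, 0.060)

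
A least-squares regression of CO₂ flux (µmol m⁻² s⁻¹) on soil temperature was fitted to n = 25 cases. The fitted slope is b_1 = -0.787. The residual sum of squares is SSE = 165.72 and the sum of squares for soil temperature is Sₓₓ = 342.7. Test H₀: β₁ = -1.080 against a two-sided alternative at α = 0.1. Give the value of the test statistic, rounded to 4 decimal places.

MSE = SSE/(n − 2) = 165.72/23 = 7.20522.
SE(b_1) = √(MSE/Sₓₓ) = √(7.20522/342.7) = 0.144999.
t = (-0.787 − (-1.080)) / 0.144999 = 2.0207.
df = n − 2 = 23.
Two-sided p ≈ 0.0551, which is < 0.1, so reject H₀.
There is evidence that the true slope on soil temperature differs from -1.080 µmol m⁻² s⁻¹ per unit.

t = 2.0207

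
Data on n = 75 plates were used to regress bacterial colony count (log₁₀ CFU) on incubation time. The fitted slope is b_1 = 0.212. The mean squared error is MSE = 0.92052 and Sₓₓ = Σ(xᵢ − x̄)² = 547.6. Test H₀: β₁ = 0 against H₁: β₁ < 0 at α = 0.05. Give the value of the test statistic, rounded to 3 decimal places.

t = 5.171

SE(b_1) = √(MSE/Sₓₓ) = √(0.92052/547.6) = 0.0410001.
t = 0.212 / 0.0410001 = 5.171.
df = n − 2 = 73.
One-sided p ≈ 1.0000, which is ≥ 0.05, so fail to reject H₀.
The data do not give significant evidence that the true slope on incubation time is negative.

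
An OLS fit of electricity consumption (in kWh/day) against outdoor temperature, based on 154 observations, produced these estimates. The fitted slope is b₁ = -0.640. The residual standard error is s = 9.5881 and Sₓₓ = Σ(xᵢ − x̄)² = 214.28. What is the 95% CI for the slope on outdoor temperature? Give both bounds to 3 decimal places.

(-1.934, 0.654)

SE(b₁) = s/√Sₓₓ = 9.5881/√214.28 = 0.655001.
df = n − 2 = 152.
t* = t_{0.025, 152} = 1.975694.
Margin = t* × SE = 1.975694 × 0.655001 = 1.29408.
CI: -0.640 ± 1.29408 → (-1.934, 0.654).
With 95% confidence, each one-unit increase in outdoor temperature is associated with a change of between -1.934 and 0.654 kWh/day in electricity consumption.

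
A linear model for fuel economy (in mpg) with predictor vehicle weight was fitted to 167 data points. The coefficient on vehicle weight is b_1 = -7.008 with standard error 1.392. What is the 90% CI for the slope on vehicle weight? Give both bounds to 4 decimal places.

df = n − 2 = 167 − 2 = 165.
t* = t_{0.05, 165} = 1.654141.
Margin = t* × SE = 1.654141 × 1.392 = 2.302564.
CI: -7.008 ± 2.302564 → (-9.3106, -4.7054).
With 90% confidence, each one-unit increase in vehicle weight is associated with a change of between -9.3106 and -4.7054 mpg in fuel economy.

(-9.3106, -4.7054)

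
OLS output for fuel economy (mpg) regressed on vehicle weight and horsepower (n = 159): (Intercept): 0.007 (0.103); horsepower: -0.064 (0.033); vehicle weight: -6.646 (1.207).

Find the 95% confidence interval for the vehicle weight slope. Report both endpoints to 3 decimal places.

(-9.030, -4.262)

Read off: b = -6.646, SE = 1.207 for vehicle weight.
df = n − k − 1 = 159 − 2 − 1 = 156.
t* = t_{0.025, 156} = 1.975288.
Margin = t* × SE = 1.975288 × 1.207 = 2.38417.
CI: -6.646 ± 2.38417 → (-9.030, -4.262).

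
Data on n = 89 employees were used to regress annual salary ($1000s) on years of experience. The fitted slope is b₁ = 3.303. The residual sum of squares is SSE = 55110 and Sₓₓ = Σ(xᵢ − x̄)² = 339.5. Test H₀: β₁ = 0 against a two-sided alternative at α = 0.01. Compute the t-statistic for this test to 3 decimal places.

t = 2.418

MSE = SSE/(n − 2) = 55110/87 = 633.448.
SE(b₁) = √(MSE/Sₓₓ) = √(633.448/339.5) = 1.36595.
t = 3.303 / 1.36595 = 2.418.
df = n − 2 = 87.
Two-sided p ≈ 0.0177, which is ≥ 0.01, so fail to reject H₀.
The data do not give significant evidence of an association between years of experience and annual salary.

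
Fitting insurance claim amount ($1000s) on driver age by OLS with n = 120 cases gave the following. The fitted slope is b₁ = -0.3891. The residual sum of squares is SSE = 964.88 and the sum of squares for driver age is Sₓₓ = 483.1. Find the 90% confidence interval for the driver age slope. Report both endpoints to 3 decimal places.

MSE = SSE/(n − 2) = 964.88/118 = 8.17695.
SE(b₁) = √(MSE/Sₓₓ) = √(8.17695/483.1) = 0.1301.
df = n − 2 = 118.
t* = t_{0.05, 118} = 1.65787.
Margin = t* × SE = 1.65787 × 0.1301 = 0.21569.
CI: -0.3891 ± 0.21569 → (-0.605, -0.173).
With 90% confidence, each one-unit increase in driver age is associated with a change of between -0.605 and -0.173 $1000s in insurance claim amount.

(-0.605, -0.173)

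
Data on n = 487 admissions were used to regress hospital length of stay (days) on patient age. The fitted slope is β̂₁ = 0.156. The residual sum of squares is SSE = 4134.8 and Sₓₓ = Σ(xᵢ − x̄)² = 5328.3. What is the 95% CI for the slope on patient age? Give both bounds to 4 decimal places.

(0.0774, 0.2346)

MSE = SSE/(n − 2) = 4134.8/485 = 8.52536.
SE(β̂₁) = √(MSE/Sₓₓ) = √(8.52536/5328.3) = 0.0400002.
df = n − 2 = 485.
t* = t_{0.025, 485} = 1.964867.
Margin = t* × SE = 1.964867 × 0.0400002 = 0.078595.
CI: 0.156 ± 0.078595 → (0.0774, 0.2346).
With 95% confidence, each one-unit increase in patient age is associated with a change of between 0.0774 and 0.2346 days in hospital length of stay.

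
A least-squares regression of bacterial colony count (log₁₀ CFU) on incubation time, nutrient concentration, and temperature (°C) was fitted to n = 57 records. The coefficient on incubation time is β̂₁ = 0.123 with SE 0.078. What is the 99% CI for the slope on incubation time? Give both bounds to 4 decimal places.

(-0.0854, 0.3314)

df = n − k − 1 = 57 − 3 − 1 = 53.
t* = t_{0.005, 53} = 2.671823.
Margin = t* × SE = 2.671823 × 0.078 = 0.208402.
CI: 0.123 ± 0.208402 → (-0.0854, 0.3314).
With 99% confidence, each one-unit increase in incubation time is associated with a change of between -0.0854 and 0.3314 log₁₀ CFU in bacterial colony count, holding the other predictors fixed.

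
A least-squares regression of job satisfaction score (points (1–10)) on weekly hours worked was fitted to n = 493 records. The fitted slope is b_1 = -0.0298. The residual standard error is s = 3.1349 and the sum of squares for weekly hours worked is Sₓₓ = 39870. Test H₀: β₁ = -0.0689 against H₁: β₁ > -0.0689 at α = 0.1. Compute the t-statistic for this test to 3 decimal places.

t = 2.490

SE(b_1) = s/√Sₓₓ = 3.1349/√39870 = 0.0157.
t = (-0.0298 − (-0.0689)) / 0.0157 = 2.490.
df = n − 2 = 491.
One-sided p ≈ 0.0065, which is < 0.1, so reject H₀.
There is evidence that the true slope on weekly hours worked exceeds -0.0689 points (1–10) per unit.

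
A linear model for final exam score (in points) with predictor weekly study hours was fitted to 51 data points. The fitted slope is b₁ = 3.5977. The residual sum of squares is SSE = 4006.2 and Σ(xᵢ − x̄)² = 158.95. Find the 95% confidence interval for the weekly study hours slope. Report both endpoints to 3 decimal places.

MSE = SSE/(n − 2) = 4006.2/49 = 81.7592.
SE(b₁) = √(MSE/Sₓₓ) = √(81.7592/158.95) = 0.717196.
df = n − 2 = 49.
t* = t_{0.025, 49} = 2.009575.
Margin = t* × SE = 2.009575 × 0.717196 = 1.44126.
CI: 3.5977 ± 1.44126 → (2.156, 5.039).
With 95% confidence, each one-unit increase in weekly study hours is associated with a change of between 2.156 and 5.039 points in final exam score.

(2.156, 5.039)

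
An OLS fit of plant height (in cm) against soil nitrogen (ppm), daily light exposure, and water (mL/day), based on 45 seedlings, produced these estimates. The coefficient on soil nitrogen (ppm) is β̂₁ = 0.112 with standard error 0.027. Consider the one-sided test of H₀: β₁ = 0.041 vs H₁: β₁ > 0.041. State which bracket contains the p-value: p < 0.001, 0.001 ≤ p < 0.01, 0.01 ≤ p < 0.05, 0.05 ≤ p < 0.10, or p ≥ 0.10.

t = (0.112 − 0.041) / 0.027 = 2.630.
df = n − k − 1 = 45 − 3 − 1 = 41.
One-sided p = P(T_{41} > t) ≈ 0.0060.
So 0.001 ≤ p < 0.01.

0.001 ≤ p < 0.01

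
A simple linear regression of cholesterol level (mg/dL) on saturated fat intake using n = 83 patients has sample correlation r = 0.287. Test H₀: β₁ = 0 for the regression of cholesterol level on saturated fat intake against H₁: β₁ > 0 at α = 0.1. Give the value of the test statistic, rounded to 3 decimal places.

t = 2.696

t = r·√(n − 2)/√(1 − r²) = 0.287·√81/√0.917631 = 2.696.
df = n − 2 = 81.
One-sided p ≈ 0.0043, which is < 0.1, so reject H₀.
There is evidence of a linear association between saturated fat intake and cholesterol level.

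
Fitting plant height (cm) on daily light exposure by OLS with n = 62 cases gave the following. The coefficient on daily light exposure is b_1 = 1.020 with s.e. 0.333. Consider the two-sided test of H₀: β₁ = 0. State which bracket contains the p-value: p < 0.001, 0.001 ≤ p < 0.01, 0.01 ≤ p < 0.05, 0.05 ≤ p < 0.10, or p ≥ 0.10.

0.001 ≤ p < 0.01

t = 1.020 / 0.333 = 3.063.
df = n − 2 = 62 − 2 = 60.
Two-sided p = 2·P(T_{60} > |t|) ≈ 0.0033.
So 0.001 ≤ p < 0.01.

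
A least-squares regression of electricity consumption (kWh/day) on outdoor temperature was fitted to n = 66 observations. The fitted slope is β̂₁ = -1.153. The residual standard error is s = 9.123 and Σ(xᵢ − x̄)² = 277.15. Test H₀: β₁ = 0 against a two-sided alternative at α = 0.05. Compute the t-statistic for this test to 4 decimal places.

SE(β̂₁) = s/√Sₓₓ = 9.123/√277.15 = 0.548.
t = -1.153 / 0.548 = -2.1040.
df = n − 2 = 64.
Two-sided p ≈ 0.0393, which is < 0.05, so reject H₀.
There is evidence that outdoor temperature is associated with electricity consumption.

t = -2.1040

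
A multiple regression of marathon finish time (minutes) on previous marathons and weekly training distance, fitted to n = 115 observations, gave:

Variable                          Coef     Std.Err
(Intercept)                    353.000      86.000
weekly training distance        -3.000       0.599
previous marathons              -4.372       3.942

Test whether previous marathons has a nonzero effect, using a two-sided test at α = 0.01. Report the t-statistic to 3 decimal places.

Read off: b = -4.372, SE = 3.942 for previous marathons.
H₀: β₁ = 0 vs H₁: β₁ ≠ 0.
t = -4.372 / 3.942 = -1.109.
df = n − k − 1 = 115 − 2 − 1 = 112.
Two-sided p ≈ 0.2698, which is ≥ 0.01, so fail to reject H₀.
The data do not give significant evidence of an association between previous marathons and marathon finish time, after adjusting for the other predictors.

t = -1.109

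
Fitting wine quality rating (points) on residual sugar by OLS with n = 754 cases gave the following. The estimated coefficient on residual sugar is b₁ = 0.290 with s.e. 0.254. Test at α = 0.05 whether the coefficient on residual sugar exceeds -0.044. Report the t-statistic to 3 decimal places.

H₀: β₁ = -0.044 vs H₁: β₁ > -0.044.
t = (b₁ − β₁⁰)/SE = (0.290 − (-0.044)) / 0.254 = 1.315.
df = n − 2 = 754 − 2 = 752.
One-sided p ≈ 0.0945, which is ≥ 0.05, so fail to reject H₀.
The data do not give significant evidence that the true slope on residual sugar exceeds -0.044 points per unit.

t = 1.315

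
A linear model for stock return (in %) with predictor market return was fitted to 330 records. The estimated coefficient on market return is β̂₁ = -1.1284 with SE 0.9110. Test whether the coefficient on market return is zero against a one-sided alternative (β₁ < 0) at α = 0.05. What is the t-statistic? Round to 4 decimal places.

H₀: β₁ = 0 vs H₁: β₁ < 0.
t = (β̂₁ − β₁⁰)/SE = -1.1284 / 0.9110 = -1.2386.
df = n − 2 = 330 − 2 = 328.
One-sided p ≈ 0.1082, which is ≥ 0.05, so fail to reject H₀.
The data do not give significant evidence that the true slope on market return is negative.

t = -1.2386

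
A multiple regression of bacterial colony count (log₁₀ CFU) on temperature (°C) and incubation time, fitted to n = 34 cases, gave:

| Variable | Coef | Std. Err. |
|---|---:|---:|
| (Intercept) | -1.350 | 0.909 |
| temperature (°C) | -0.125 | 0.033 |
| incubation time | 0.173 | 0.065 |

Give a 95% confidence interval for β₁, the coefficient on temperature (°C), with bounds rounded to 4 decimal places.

Read off: b = -0.125, SE = 0.033 for temperature (°C).
df = n − k − 1 = 34 − 2 − 1 = 31.
t* = t_{0.025, 31} = 2.039513.
Margin = t* × SE = 2.039513 × 0.033 = 0.067304.
CI: -0.125 ± 0.067304 → (-0.1923, -0.0577).

(-0.1923, -0.0577)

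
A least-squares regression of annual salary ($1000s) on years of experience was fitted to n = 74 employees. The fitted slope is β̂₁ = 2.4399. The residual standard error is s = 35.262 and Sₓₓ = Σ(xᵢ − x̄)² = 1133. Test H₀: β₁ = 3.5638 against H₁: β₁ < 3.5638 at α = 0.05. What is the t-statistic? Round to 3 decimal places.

t = -1.073

SE(β̂₁) = s/√Sₓₓ = 35.262/√1133 = 1.04759.
t = (2.4399 − 3.5638) / 1.04759 = -1.073.
df = n − 2 = 72.
One-sided p ≈ 0.1435, which is ≥ 0.05, so fail to reject H₀.
The data do not give significant evidence that the true slope on years of experience is below 3.5638 $1000s per unit.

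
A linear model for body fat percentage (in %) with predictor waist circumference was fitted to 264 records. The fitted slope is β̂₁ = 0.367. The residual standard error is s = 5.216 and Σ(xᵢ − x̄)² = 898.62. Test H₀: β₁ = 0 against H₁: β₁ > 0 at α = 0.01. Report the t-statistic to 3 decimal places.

t = 2.109

SE(β̂₁) = s/√Sₓₓ = 5.216/√898.62 = 0.174.
t = 0.367 / 0.174 = 2.109.
df = n − 2 = 262.
One-sided p ≈ 0.0179, which is ≥ 0.01, so fail to reject H₀.
The data do not give significant evidence that the true slope on waist circumference is positive.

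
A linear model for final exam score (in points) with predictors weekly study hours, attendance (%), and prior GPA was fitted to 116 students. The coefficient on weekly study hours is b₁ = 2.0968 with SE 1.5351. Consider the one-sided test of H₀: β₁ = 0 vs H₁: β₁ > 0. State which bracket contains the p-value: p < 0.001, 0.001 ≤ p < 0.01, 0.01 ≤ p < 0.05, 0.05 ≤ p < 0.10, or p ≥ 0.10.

0.05 ≤ p < 0.10

t = 2.0968 / 1.5351 = 1.366.
df = n − k − 1 = 116 − 3 − 1 = 112.
One-sided p = P(T_{112} > t) ≈ 0.0874.
So 0.05 ≤ p < 0.10.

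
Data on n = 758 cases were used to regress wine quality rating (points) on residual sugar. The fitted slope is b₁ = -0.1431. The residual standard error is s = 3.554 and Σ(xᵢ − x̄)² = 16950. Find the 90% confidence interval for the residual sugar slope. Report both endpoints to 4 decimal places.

SE(b₁) = s/√Sₓₓ = 3.554/√16950 = 0.0272981.
df = n − 2 = 756.
t* = t_{0.05, 756} = 1.646872.
Margin = t* × SE = 1.646872 × 0.0272981 = 0.044956.
CI: -0.1431 ± 0.044956 → (-0.1881, -0.0981).
With 90% confidence, each one-unit increase in residual sugar is associated with a change of between -0.1881 and -0.0981 points in wine quality rating.

(-0.1881, -0.0981)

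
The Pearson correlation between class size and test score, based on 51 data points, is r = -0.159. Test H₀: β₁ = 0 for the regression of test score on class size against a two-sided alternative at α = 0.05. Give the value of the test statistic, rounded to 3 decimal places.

t = -1.127

t = r·√(n − 2)/√(1 − r²) = -0.159·√49/√0.974719 = -1.127.
df = n − 2 = 49.
Two-sided p ≈ 0.2651, which is ≥ 0.05, so fail to reject H₀.
The data do not give significant evidence of a linear association between class size and test score.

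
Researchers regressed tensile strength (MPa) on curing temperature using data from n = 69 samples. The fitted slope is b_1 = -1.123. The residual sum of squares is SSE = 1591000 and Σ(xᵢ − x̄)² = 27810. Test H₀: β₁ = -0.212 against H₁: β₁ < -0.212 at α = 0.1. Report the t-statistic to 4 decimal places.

t = -0.9859

MSE = SSE/(n − 2) = 1591000/67 = 23746.3.
SE(b_1) = √(MSE/Sₓₓ) = √(23746.3/27810) = 0.924054.
t = (-1.123 − (-0.212)) / 0.924054 = -0.9859.
df = n − 2 = 67.
One-sided p ≈ 0.1639, which is ≥ 0.1, so fail to reject H₀.
The data do not give significant evidence that the true slope on curing temperature is below -0.212 MPa per unit.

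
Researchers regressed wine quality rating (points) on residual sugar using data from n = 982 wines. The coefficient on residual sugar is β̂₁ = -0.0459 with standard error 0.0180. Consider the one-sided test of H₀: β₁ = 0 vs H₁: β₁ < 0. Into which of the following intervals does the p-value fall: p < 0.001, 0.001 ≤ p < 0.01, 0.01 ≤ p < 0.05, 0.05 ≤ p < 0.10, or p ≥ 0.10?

0.001 ≤ p < 0.01

t = -0.0459 / 0.0180 = -2.550.
df = n − 2 = 982 − 2 = 980.
One-sided p = P(T_{980} < t) ≈ 0.0055.
So 0.001 ≤ p < 0.01.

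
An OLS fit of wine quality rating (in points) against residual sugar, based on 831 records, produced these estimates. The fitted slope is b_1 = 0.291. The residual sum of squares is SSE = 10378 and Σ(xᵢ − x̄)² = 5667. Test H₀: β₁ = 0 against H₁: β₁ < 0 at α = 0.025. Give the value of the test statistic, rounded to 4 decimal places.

t = 6.1914

MSE = SSE/(n − 2) = 10378/829 = 12.5187.
SE(b_1) = √(MSE/Sₓₓ) = √(12.5187/5667) = 0.0470006.
t = 0.291 / 0.0470006 = 6.1914.
df = n − 2 = 829.
One-sided p ≈ 1.0000, which is ≥ 0.025, so fail to reject H₀.
The data do not give significant evidence that the true slope on residual sugar is negative.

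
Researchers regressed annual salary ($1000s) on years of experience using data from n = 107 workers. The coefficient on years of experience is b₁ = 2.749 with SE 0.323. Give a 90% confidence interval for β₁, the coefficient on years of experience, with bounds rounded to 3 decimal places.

df = n − 2 = 107 − 2 = 105.
t* = t_{0.05, 105} = 1.659495.
Margin = t* × SE = 1.659495 × 0.323 = 0.53602.
CI: 2.749 ± 0.53602 → (2.213, 3.285).
With 90% confidence, each one-unit increase in years of experience is associated with a change of between 2.213 and 3.285 $1000s in annual salary.

(2.213, 3.285)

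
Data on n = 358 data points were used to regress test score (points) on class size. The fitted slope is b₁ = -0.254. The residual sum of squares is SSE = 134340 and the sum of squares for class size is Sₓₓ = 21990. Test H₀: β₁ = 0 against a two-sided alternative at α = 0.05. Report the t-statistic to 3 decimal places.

t = -1.939

MSE = SSE/(n − 2) = 134340/356 = 377.36.
SE(b₁) = √(MSE/Sₓₓ) = √(377.36/21990) = 0.130998.
t = -0.254 / 0.130998 = -1.939.
df = n − 2 = 356.
Two-sided p ≈ 0.0533, which is ≥ 0.05, so fail to reject H₀.
The data do not give significant evidence of an association between class size and test score.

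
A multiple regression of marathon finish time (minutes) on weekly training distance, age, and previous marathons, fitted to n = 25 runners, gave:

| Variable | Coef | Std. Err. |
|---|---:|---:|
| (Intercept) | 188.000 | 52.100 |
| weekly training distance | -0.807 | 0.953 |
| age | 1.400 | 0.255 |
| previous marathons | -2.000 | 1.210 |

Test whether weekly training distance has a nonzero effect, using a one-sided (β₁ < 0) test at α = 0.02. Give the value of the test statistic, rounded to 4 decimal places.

t = -0.8468

Read off: b = -0.807, SE = 0.953 for weekly training distance.
H₀: β₁ = 0 vs H₁: β₁ < 0.
t = -0.807 / 0.953 = -0.8468.
df = n − k − 1 = 25 − 3 − 1 = 21.
One-sided p ≈ 0.2033, which is ≥ 0.02, so fail to reject H₀.
The data do not give significant evidence that the true slope on weekly training distance is negative, holding the other predictors fixed.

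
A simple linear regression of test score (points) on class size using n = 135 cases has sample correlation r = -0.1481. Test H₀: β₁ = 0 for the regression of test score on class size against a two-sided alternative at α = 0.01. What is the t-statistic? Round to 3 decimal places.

t = r·√(n − 2)/√(1 − r²) = -0.1481·√133/√0.978066 = -1.727.
df = n − 2 = 133.
Two-sided p ≈ 0.0865, which is ≥ 0.01, so fail to reject H₀.
The data do not give significant evidence of a linear association between class size and test score.

t = -1.727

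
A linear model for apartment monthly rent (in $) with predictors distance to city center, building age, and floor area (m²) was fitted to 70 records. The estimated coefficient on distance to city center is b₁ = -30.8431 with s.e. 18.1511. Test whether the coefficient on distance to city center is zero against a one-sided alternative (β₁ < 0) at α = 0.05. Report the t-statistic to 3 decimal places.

t = -1.699

H₀: β₁ = 0 vs H₁: β₁ < 0.
t = (b₁ − β₁⁰)/SE = -30.8431 / 18.1511 = -1.699.
df = n − k − 1 = 70 − 3 − 1 = 66.
One-sided p ≈ 0.0470, which is < 0.05, so reject H₀.
There is evidence that the true slope on distance to city center is negative, holding the other predictors fixed.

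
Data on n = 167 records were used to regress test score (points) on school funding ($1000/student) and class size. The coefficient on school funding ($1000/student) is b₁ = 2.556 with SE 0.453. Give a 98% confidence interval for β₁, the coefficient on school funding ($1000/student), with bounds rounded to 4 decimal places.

df = n − k − 1 = 167 − 2 − 1 = 164.
t* = t_{0.01, 164} = 2.3493.
Margin = t* × SE = 2.3493 × 0.453 = 1.064233.
CI: 2.556 ± 1.064233 → (1.4918, 3.6202).
With 98% confidence, each one-unit increase in school funding ($1000/student) is associated with a change of between 1.4918 and 3.6202 points in test score, holding the other predictors fixed.

(1.4918, 3.6202)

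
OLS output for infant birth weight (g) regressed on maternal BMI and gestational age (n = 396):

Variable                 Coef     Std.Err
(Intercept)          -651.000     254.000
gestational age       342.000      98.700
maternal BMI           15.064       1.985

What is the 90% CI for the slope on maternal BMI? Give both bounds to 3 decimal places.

(11.791, 18.337)

Read off: b = 15.064, SE = 1.985 for maternal BMI.
df = n − k − 1 = 396 − 2 − 1 = 393.
t* = t_{0.05, 393} = 1.64874.
Margin = t* × SE = 1.64874 × 1.985 = 3.27275.
CI: 15.064 ± 3.27275 → (11.791, 18.337).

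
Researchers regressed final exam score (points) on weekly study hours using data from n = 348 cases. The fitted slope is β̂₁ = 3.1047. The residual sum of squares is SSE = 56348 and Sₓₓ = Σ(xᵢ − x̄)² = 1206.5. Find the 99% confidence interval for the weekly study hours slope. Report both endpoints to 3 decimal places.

(2.153, 4.056)

MSE = SSE/(n − 2) = 56348/346 = 162.855.
SE(β̂₁) = √(MSE/Sₓₓ) = √(162.855/1206.5) = 0.367399.
df = n − 2 = 346.
t* = t_{0.005, 346} = 2.590113.
Margin = t* × SE = 2.590113 × 0.367399 = 0.95160.
CI: 3.1047 ± 0.95160 → (2.153, 4.056).
With 99% confidence, each one-unit increase in weekly study hours is associated with a change of between 2.153 and 4.056 points in final exam score.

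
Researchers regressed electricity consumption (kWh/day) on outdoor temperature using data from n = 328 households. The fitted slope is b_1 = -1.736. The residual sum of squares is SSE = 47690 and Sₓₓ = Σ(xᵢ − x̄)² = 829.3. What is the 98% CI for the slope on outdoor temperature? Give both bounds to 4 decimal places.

(-2.7179, -0.7541)

MSE = SSE/(n − 2) = 47690/326 = 146.288.
SE(b_1) = √(MSE/Sₓₓ) = √(146.288/829.3) = 0.42.
df = n − 2 = 326.
t* = t_{0.01, 326} = 2.337841.
Margin = t* × SE = 2.337841 × 0.42 = 0.981893.
CI: -1.736 ± 0.981893 → (-2.7179, -0.7541).
With 98% confidence, each one-unit increase in outdoor temperature is associated with a change of between -2.7179 and -0.7541 kWh/day in electricity consumption.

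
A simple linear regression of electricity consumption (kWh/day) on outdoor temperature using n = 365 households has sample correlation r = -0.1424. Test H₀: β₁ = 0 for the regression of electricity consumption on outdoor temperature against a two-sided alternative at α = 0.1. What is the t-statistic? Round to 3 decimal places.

t = -2.741

t = r·√(n − 2)/√(1 − r²) = -0.1424·√363/√0.979722 = -2.741.
df = n − 2 = 363.
Two-sided p ≈ 0.0064, which is < 0.1, so reject H₀.
There is evidence of a linear association between outdoor temperature and electricity consumption.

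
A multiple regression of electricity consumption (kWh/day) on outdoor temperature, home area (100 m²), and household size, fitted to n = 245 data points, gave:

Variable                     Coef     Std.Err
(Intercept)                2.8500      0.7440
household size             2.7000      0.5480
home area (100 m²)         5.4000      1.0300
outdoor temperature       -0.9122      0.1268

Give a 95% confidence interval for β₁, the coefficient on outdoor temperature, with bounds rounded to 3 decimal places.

Read off: b = -0.9122, SE = 0.1268 for outdoor temperature.
df = n − k − 1 = 245 − 3 − 1 = 241.
t* = t_{0.025, 241} = 1.969856.
Margin = t* × SE = 1.969856 × 0.1268 = 0.24978.
CI: -0.9122 ± 0.24978 → (-1.162, -0.662).

(-1.162, -0.662)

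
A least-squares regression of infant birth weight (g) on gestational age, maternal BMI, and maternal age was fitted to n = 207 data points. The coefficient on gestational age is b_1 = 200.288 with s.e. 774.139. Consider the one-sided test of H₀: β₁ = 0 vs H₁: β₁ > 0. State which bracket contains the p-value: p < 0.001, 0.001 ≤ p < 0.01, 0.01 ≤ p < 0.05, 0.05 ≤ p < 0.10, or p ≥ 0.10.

t = 200.288 / 774.139 = 0.259.
df = n − k − 1 = 207 − 3 − 1 = 203.
One-sided p = P(T_{203} > t) ≈ 0.3981.
So p ≥ 0.10.

p ≥ 0.10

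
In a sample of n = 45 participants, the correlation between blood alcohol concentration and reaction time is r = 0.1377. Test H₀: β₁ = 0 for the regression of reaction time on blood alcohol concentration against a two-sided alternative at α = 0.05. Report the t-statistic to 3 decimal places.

t = r·√(n − 2)/√(1 − r²) = 0.1377·√43/√0.981039 = 0.912.
df = n − 2 = 43.
Two-sided p ≈ 0.3670, which is ≥ 0.05, so fail to reject H₀.
The data do not give significant evidence of a linear association between blood alcohol concentration and reaction time.

t = 0.912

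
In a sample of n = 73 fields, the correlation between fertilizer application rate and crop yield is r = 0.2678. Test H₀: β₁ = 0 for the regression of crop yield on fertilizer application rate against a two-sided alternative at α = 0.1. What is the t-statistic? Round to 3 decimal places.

t = 2.342

t = r·√(n − 2)/√(1 − r²) = 0.2678·√71/√0.928283 = 2.342.
df = n − 2 = 71.
Two-sided p ≈ 0.0220, which is < 0.1, so reject H₀.
There is evidence of a linear association between fertilizer application rate and crop yield.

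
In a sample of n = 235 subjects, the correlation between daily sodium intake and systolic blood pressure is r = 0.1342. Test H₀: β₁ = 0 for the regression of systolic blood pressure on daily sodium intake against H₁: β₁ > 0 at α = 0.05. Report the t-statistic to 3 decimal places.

t = r·√(n − 2)/√(1 − r²) = 0.1342·√233/√0.98199 = 2.067.
df = n − 2 = 233.
One-sided p ≈ 0.0199, which is < 0.05, so reject H₀.
There is evidence of a linear association between daily sodium intake and systolic blood pressure.

t = 2.067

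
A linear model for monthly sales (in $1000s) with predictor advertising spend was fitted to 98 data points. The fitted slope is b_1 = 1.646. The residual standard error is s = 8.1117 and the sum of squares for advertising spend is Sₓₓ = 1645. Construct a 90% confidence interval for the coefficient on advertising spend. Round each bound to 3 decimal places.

SE(b_1) = s/√Sₓₓ = 8.1117/√1645 = 0.2.
df = n − 2 = 96.
t* = t_{0.05, 96} = 1.660881.
Margin = t* × SE = 1.660881 × 0.2 = 0.33218.
CI: 1.646 ± 0.33218 → (1.314, 1.978).
With 90% confidence, each one-unit increase in advertising spend is associated with a change of between 1.314 and 1.978 $1000s in monthly sales.

(1.314, 1.978)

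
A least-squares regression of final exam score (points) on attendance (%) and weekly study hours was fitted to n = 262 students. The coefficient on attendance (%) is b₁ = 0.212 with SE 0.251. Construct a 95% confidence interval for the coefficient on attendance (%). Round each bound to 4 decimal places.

df = n − k − 1 = 262 − 2 − 1 = 259.
t* = t_{0.025, 259} = 1.969166.
Margin = t* × SE = 1.969166 × 0.251 = 0.494261.
CI: 0.212 ± 0.494261 → (-0.2823, 0.7063).
With 95% confidence, each one-unit increase in attendance (%) is associated with a change of between -0.2823 and 0.7063 points in final exam score, holding the other predictors fixed.

(-0.2823, 0.7063)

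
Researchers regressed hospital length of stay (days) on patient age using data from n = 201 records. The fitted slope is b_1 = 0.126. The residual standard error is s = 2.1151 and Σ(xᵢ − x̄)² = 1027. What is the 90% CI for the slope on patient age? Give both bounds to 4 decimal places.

(0.0169, 0.2351)

SE(b_1) = s/√Sₓₓ = 2.1151/√1027 = 0.0660003.
df = n − 2 = 199.
t* = t_{0.05, 199} = 1.652547.
Margin = t* × SE = 1.652547 × 0.0660003 = 0.109069.
CI: 0.126 ± 0.109069 → (0.0169, 0.2351).
With 90% confidence, each one-unit increase in patient age is associated with a change of between 0.0169 and 0.2351 days in hospital length of stay.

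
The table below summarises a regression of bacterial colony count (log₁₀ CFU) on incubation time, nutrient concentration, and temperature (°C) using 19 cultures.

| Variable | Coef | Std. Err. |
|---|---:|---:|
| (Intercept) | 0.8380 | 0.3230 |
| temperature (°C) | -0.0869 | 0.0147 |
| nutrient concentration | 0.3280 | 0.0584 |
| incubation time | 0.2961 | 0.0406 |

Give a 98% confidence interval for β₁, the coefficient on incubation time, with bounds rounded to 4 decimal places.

Read off: b = 0.2961, SE = 0.0406 for incubation time.
df = n − k − 1 = 19 − 3 − 1 = 15.
t* = t_{0.01, 15} = 2.60248.
Margin = t* × SE = 2.60248 × 0.0406 = 0.105661.
CI: 0.2961 ± 0.105661 → (0.1904, 0.4018).

(0.1904, 0.4018)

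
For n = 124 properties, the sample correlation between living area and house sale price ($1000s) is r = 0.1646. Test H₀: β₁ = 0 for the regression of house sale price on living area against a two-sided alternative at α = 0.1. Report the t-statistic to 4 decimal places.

t = r·√(n − 2)/√(1 − r²) = 0.1646·√122/√0.972907 = 1.8432.
df = n − 2 = 122.
Two-sided p ≈ 0.0677, which is < 0.1, so reject H₀.
There is evidence of a linear association between living area and house sale price.

t = 1.8432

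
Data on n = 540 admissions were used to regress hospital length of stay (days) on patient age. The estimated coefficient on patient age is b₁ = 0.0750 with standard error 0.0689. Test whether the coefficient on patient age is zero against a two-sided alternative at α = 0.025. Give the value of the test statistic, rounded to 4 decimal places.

t = 1.0885

H₀: β₁ = 0 vs H₁: β₁ ≠ 0.
t = (b₁ − β₁⁰)/SE = 0.0750 / 0.0689 = 1.0885.
df = n − 2 = 540 − 2 = 538.
Two-sided p ≈ 0.2768, which is ≥ 0.025, so fail to reject H₀.
The data do not give significant evidence of an association between patient age and hospital length of stay.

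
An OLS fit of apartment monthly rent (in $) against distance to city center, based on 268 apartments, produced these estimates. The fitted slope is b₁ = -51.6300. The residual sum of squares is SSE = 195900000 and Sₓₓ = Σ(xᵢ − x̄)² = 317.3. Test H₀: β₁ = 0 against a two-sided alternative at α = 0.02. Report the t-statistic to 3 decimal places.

t = -1.072

MSE = SSE/(n − 2) = 195900000/266 = 736466.
SE(b₁) = √(MSE/Sₓₓ) = √(736466/317.3) = 48.1772.
t = -51.6300 / 48.1772 = -1.072.
df = n − 2 = 266.
Two-sided p ≈ 0.2848, which is ≥ 0.02, so fail to reject H₀.
The data do not give significant evidence of an association between distance to city center and apartment monthly rent.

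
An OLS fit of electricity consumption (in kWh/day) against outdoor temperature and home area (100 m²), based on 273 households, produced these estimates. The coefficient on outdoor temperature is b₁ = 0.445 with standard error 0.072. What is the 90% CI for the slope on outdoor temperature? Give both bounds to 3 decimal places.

df = n − k − 1 = 273 − 2 − 1 = 270.
t* = t_{0.05, 270} = 1.650517.
Margin = t* × SE = 1.650517 × 0.072 = 0.11884.
CI: 0.445 ± 0.11884 → (0.326, 0.564).
With 90% confidence, each one-unit increase in outdoor temperature is associated with a change of between 0.326 and 0.564 kWh/day in electricity consumption, holding the other predictors fixed.

(0.326, 0.564)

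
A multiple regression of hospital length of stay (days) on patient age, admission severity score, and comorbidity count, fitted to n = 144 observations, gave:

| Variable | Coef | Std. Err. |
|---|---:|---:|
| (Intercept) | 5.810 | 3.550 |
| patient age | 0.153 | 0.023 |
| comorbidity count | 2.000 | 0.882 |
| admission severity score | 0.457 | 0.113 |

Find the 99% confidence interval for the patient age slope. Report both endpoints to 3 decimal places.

Read off: b = 0.153, SE = 0.023 for patient age.
df = n − k − 1 = 144 − 3 − 1 = 140.
t* = t_{0.005, 140} = 2.611403.
Margin = t* × SE = 2.611403 × 0.023 = 0.06006.
CI: 0.153 ± 0.06006 → (0.093, 0.213).

(0.093, 0.213)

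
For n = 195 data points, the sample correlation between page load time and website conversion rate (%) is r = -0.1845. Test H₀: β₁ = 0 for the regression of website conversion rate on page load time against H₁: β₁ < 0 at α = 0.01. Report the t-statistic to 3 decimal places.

t = r·√(n − 2)/√(1 − r²) = -0.1845·√193/√0.96596 = -2.608.
df = n − 2 = 193.
One-sided p ≈ 0.0049, which is < 0.01, so reject H₀.
There is evidence of a linear association between page load time and website conversion rate.

t = -2.608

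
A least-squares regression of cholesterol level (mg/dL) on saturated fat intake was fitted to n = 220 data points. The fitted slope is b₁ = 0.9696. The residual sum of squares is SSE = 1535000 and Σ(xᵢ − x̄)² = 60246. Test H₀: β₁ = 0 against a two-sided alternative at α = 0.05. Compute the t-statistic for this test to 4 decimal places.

MSE = SSE/(n − 2) = 1535000/218 = 7041.28.
SE(b₁) = √(MSE/Sₓₓ) = √(7041.28/60246) = 0.341871.
t = 0.9696 / 0.341871 = 2.8362.
df = n − 2 = 218.
Two-sided p ≈ 0.0050, which is < 0.05, so reject H₀.
There is evidence that saturated fat intake is associated with cholesterol level.

t = 2.8362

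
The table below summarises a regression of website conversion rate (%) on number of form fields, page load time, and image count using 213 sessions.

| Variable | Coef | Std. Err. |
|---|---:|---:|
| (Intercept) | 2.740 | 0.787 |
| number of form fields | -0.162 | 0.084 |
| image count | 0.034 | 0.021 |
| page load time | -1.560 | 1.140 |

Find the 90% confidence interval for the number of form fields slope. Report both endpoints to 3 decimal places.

Read off: b = -0.162, SE = 0.084 for number of form fields.
df = n − k − 1 = 213 − 3 − 1 = 209.
t* = t_{0.05, 209} = 1.652177.
Margin = t* × SE = 1.652177 × 0.084 = 0.13878.
CI: -0.162 ± 0.13878 → (-0.301, -0.023).

(-0.301, -0.023)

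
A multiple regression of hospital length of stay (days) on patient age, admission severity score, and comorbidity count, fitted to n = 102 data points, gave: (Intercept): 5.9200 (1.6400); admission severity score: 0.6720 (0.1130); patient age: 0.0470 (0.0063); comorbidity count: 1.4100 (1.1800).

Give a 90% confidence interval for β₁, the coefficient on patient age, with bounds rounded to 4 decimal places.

Read off: b = 0.0470, SE = 0.0063 for patient age.
df = n − k − 1 = 102 − 3 − 1 = 98.
t* = t_{0.05, 98} = 1.660551.
Margin = t* × SE = 1.660551 × 0.0063 = 0.010461.
CI: 0.0470 ± 0.010461 → (0.0365, 0.0575).

(0.0365, 0.0575)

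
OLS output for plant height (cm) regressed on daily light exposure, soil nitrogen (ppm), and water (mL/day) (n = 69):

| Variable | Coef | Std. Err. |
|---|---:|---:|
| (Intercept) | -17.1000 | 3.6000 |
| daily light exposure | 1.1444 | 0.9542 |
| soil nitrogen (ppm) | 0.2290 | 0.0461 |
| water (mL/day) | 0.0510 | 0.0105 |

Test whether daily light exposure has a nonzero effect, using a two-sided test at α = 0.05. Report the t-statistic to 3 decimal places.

Read off: b = 1.1444, SE = 0.9542 for daily light exposure.
H₀: β₁ = 0 vs H₁: β₁ ≠ 0.
t = 1.1444 / 0.9542 = 1.199.
df = n − k − 1 = 69 − 3 − 1 = 65.
Two-sided p ≈ 0.2348, which is ≥ 0.05, so fail to reject H₀.
The data do not give significant evidence of an association between daily light exposure and plant height, after adjusting for the other predictors.

t = 1.199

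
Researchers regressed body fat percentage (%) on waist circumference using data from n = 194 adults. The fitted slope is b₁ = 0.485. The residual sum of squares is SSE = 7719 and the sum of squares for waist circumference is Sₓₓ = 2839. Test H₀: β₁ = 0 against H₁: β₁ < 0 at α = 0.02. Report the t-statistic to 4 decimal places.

MSE = SSE/(n − 2) = 7719/192 = 40.2031.
SE(b₁) = √(MSE/Sₓₓ) = √(40.2031/2839) = 0.119.
t = 0.485 / 0.119 = 4.0756.
df = n − 2 = 192.
One-sided p ≈ 1.0000, which is ≥ 0.02, so fail to reject H₀.
The data do not give significant evidence that the true slope on waist circumference is negative.

t = 4.0756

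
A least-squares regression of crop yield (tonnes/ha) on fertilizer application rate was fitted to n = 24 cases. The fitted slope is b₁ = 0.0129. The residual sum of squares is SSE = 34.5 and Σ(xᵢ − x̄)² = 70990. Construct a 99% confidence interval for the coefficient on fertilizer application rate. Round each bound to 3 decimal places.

(0.000, 0.026)

MSE = SSE/(n − 2) = 34.5/22 = 1.56818.
SE(b₁) = √(MSE/Sₓₓ) = √(1.56818/70990) = 0.00470002.
df = n − 2 = 22.
t* = t_{0.005, 22} = 2.818756.
Margin = t* × SE = 2.818756 × 0.00470002 = 0.01325.
CI: 0.0129 ± 0.01325 → (0.000, 0.026).
With 99% confidence, each one-unit increase in fertilizer application rate is associated with a change of between 0.000 and 0.026 tonnes/ha in crop yield.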